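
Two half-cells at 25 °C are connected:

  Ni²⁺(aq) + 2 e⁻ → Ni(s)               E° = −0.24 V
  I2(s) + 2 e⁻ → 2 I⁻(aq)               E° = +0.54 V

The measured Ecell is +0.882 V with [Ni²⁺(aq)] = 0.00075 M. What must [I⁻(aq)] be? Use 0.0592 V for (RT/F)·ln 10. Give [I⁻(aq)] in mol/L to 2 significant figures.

With I₂/I⁻ at the cathode and Ni²⁺/Ni at the anode, E°cell = +0.54 − (−0.24) = +0.78 V (n = 2).
Rearranging E = E° − (0.0592/n)·log Q gives log Q = 2(+0.78 − (+0.882))/0.0592 = −3.446.
Balancing electrons gives I2(s) + Ni(s) → 2 I⁻(aq) + Ni²⁺(aq); thus Q = [I⁻(aq)]^2·[Ni²⁺(aq)].
Solving for the unknown gives log [I⁻(aq)] = −0.161, so [I⁻(aq)] ≈ 0.69 M.

0.69 M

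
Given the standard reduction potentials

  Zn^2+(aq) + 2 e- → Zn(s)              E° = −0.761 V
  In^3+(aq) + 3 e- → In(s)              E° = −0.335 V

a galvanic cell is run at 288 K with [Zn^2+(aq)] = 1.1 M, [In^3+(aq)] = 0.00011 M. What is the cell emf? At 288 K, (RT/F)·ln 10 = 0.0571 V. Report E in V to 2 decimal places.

+0.35 V

In³⁺/In is reduced (cathode, E° = −0.335 V) and Zn²⁺/Zn is oxidized (anode).
E°cell = −0.335 − (−0.761) = +0.426 V, with n = 6 electrons transferred.
The balanced reaction is 2 In^3+(aq) + 3 Zn(s) → 2 In(s) + 3 Zn^2+(aq), so Q = [Zn^2+(aq)]^3 / [In^3+(aq)]^2 = 1.1×10^8 and log Q = 8.041.
E = E° − (0.0571/n)·log Q = +0.426 − (0.0571/6)(8.041) = +0.35 V.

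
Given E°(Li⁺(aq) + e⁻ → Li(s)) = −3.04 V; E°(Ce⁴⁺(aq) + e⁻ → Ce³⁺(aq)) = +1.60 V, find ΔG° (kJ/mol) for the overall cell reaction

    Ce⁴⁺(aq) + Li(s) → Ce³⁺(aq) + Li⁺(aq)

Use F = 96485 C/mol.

In the reaction as written Ce⁴⁺(aq) is reduced, so the Ce⁴⁺/Ce³⁺ couple is the cathode and Li⁺/Li is the anode.
E°cell = +1.60 − (−3.04) = +4.64 V; balancing electrons gives n = 1.
ΔG° = −nFE°cell = −(1)(96485)(+4.64) J/mol = −448 kJ/mol.

−448 kJ/mol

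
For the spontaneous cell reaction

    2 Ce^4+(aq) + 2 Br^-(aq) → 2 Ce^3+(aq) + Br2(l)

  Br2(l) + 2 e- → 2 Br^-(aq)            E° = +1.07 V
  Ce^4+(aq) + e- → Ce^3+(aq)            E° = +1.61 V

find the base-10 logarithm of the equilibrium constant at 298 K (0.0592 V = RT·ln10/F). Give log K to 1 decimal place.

The Ce⁴⁺/Ce³⁺ couple is reduced (cathode); E°cell = +1.61 − (+1.07) = +0.54 V with n = 2.
At equilibrium E = 0, so log K = nE°cell / 0.0592 = (2)(+0.54) / 0.0592 = 18.2.

log K = 18.2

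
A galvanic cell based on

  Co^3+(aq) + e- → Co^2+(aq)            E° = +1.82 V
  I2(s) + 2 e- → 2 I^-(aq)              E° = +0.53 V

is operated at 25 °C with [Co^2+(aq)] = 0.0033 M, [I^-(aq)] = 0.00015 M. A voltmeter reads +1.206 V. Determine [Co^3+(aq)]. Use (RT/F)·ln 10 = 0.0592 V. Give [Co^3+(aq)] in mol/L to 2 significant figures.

Co³⁺/Co²⁺ is the cathode (higher E°); E°cell = +1.82 − (+0.53) = +1.29 V with n = 2.
Rearranging E = E° − (0.0592/n)·log Q gives log Q = 2(+1.29 − (+1.206))/0.0592 = 2.838.
Balancing electrons gives 2 Co^3+(aq) + 2 I^-(aq) → 2 Co^2+(aq) + I2(s); thus Q = [Co^2+(aq)]^2 / ([Co^3+(aq)]^2·[I^-(aq)]^2).
Isolating [Co^3+(aq)] in Q = 10^{2.838} yields log [Co^3+(aq)] = −0.077, i.e. 0.84 M.

0.84 M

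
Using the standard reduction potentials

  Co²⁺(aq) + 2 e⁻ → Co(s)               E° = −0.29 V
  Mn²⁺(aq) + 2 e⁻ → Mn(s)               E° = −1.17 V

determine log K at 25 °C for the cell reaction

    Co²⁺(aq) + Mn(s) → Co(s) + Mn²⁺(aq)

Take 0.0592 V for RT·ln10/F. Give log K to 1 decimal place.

log K = 29.7

The Co²⁺/Co couple is reduced (cathode); E°cell = −0.29 − (−1.17) = +0.88 V with n = 2.
At equilibrium E = 0, so log K = nE°cell / 0.0592 = (2)(+0.88) / 0.0592 = 29.7.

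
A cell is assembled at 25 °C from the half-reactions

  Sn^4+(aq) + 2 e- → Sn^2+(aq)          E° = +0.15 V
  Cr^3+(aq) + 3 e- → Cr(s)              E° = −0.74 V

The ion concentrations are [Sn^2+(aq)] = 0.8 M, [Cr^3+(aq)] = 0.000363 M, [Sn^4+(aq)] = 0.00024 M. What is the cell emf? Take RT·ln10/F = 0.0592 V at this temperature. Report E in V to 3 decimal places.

Sn⁴⁺/Sn²⁺ is reduced (cathode, E° = +0.15 V) and Cr³⁺/Cr is oxidized (anode).
The standard potential is +0.15 − (−0.74) = +0.89 V and the balanced reaction transfers n = 6 electrons.
The balanced reaction is 3 Sn^4+(aq) + 2 Cr(s) → 3 Sn^2+(aq) + 2 Cr^3+(aq), so Q = ([Sn^2+(aq)]^3·[Cr^3+(aq)]^2) / [Sn^4+(aq)]^3 = 4.88×10^3 and log Q = 3.688.
Applying E = E° − (RT ln10/nF)·log Q gives +0.89 − (0.0592/6)(3.688) = +0.854 V.

+0.854 V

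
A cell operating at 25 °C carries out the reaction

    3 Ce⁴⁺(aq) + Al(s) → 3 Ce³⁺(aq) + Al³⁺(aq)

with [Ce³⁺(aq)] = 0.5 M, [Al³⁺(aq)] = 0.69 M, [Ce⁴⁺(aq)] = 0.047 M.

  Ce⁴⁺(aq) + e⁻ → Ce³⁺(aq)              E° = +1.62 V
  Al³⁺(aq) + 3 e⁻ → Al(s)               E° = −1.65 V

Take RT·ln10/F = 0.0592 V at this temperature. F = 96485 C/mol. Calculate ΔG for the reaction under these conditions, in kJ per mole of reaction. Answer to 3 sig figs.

E°cell = +1.62 − (−1.65) = +3.27 V; the balanced reaction transfers n = 3 electrons.
Here Q = ([Ce³⁺(aq)]^3·[Al³⁺(aq)]) / [Ce⁴⁺(aq)]^3 = 831 (log Q = 2.919), giving E = +3.27 − (0.0592/3)·(2.919) = +3.2124 V.
ΔG = −nFE = −(3)(96485)(+3.2124) J/mol = −930 kJ/mol.

−930 kJ/mol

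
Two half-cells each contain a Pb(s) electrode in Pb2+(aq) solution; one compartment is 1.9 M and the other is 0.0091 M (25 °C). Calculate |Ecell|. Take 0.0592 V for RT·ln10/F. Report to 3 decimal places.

For a concentration cell E°cell = 0, since both electrodes use the same couple.
The compartment with the higher Pb2+(aq) concentration (1.9 M) acts as the cathode; ions are reduced there and produced at the dilute (0.0091 M) anode.
With n = 2, Ecell = −(0.0592/2)·log([dilute]/[conc]) = −(0.0592/2)·log(0.0091/1.9) = +0.069 V.

0.069 V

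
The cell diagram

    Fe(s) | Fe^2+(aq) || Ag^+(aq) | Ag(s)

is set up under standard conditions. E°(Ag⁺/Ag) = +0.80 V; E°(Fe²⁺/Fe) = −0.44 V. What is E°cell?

+1.24 V

By convention the left-hand electrode in cell notation is the anode (oxidation) and the right-hand electrode is the cathode (reduction).
E°cell = E°(right) − E°(left) = +0.80 − (−0.44) = +1.24 V.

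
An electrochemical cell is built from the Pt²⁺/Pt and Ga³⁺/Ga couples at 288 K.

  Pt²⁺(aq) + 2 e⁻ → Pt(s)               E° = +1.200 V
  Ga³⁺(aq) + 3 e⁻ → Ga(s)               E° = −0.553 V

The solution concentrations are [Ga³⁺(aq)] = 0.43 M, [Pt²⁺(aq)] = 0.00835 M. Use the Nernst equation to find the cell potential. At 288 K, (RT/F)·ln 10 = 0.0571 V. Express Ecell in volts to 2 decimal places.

+1.70 V

The Pt²⁺/Pt couple has the more positive E°, so it is the cathode; Ga³⁺/Ga is the anode.
E°cell = E°cat − E°an = +1.200 − (−0.553) = +1.753 V; n = 6.
The balanced reaction is 3 Pt²⁺(aq) + 2 Ga(s) → 3 Pt(s) + 2 Ga³⁺(aq), so Q = [Ga³⁺(aq)]^2 / [Pt²⁺(aq)]^3 = 3.18×10^5 and log Q = 5.502.
By the Nernst equation, E = +1.753 − (0.0571/6)·(5.502) = +1.70 V.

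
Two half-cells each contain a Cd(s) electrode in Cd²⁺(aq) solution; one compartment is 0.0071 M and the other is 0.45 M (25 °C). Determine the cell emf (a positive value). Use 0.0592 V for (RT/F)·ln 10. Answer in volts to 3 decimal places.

0.053 V

For a concentration cell E°cell = 0, since both electrodes use the same couple.
The compartment with the higher Cd²⁺(aq) concentration (0.45 M) acts as the cathode; ions are reduced there and produced at the dilute (0.0071 M) anode.
With n = 2, Ecell = −(0.0592/2)·log([dilute]/[conc]) = −(0.0592/2)·log(0.0071/0.45) = +0.053 V.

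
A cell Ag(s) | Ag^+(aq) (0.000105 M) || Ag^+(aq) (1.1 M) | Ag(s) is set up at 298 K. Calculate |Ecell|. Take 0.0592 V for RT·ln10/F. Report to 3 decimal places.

0.238 V

For a concentration cell E°cell = 0, since both electrodes use the same couple.
The compartment with the higher Ag^+(aq) concentration (1.1 M) acts as the cathode; ions are reduced there and produced at the dilute (0.000105 M) anode.
With n = 1, Ecell = −(0.0592/1)·log([dilute]/[conc]) = −(0.0592/1)·log(0.000105/1.1) = +0.238 V.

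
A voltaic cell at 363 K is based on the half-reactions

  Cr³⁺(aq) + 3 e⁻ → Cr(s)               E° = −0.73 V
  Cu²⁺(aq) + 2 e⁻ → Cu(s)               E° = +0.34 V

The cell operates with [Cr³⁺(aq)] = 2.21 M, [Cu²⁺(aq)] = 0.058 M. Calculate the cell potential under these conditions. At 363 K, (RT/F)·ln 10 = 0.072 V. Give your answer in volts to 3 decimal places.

The Cu²⁺/Cu couple has the more positive E°, so it is the cathode; Cr³⁺/Cr is the anode.
The standard potential is +0.34 − (−0.73) = +1.07 V and the balanced reaction transfers n = 6 electrons.
For the overall reaction 3 Cu²⁺(aq) + 2 Cr(s) → 3 Cu(s) + 2 Cr³⁺(aq), Q = [Cr³⁺(aq)]^2 / [Cu²⁺(aq)]^3 = 2.5×10^4, giving log Q = 4.399.
By the Nernst equation, E = +1.07 − (0.072/6)·(4.399) = +1.017 V.

+1.017 V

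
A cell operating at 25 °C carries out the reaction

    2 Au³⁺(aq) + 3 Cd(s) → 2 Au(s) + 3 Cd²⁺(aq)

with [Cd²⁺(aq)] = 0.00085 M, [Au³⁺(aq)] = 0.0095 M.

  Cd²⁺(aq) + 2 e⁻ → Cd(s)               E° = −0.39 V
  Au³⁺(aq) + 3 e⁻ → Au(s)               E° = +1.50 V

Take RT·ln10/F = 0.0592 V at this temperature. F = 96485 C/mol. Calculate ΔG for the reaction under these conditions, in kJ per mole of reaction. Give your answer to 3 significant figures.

−1120 kJ/mol

With Au³⁺/Au reduced at the cathode, E°cell = +1.50 − (−0.39) = +1.89 V and n = 6.
The reaction quotient is [Cd²⁺(aq)]^3 / [Au³⁺(aq)]^2 = 6.8×10^−6; by Nernst, E = +1.89 − (0.0592/6)(−5.167) = +1.9410 V.
ΔG = −nFE = −(6)(96485)(+1.9410) J/mol = −1120 kJ/mol.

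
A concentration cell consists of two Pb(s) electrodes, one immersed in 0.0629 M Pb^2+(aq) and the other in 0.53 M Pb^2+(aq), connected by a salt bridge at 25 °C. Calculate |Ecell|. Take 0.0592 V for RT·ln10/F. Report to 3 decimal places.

0.027 V

For a concentration cell E°cell = 0, since both electrodes use the same couple.
The compartment with the higher Pb^2+(aq) concentration (0.53 M) acts as the cathode; ions are reduced there and produced at the dilute (0.0629 M) anode.
With n = 2, Ecell = −(0.0592/2)·log([dilute]/[conc]) = −(0.0592/2)·log(0.0629/0.53) = +0.027 V.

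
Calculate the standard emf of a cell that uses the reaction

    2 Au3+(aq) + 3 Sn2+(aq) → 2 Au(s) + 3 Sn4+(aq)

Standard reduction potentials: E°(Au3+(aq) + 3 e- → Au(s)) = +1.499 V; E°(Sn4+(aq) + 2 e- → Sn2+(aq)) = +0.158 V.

+1.341 V

In the reaction as written, Au3+(aq) is reduced (cathode) and Sn4+(aq) is produced by oxidation at the anode.
E°cell = E°(cathode) − E°(anode) = +1.499 − (+0.158) = +1.341 V.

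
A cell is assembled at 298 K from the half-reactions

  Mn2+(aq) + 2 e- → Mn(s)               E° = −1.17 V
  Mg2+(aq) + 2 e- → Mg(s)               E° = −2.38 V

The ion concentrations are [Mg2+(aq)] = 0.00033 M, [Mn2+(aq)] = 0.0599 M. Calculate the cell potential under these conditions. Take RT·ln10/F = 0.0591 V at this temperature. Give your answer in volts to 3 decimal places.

+1.277 V

Mn²⁺/Mn is reduced (cathode, E° = −1.17 V) and Mg²⁺/Mg is oxidized (anode).
E°cell = E°cat − E°an = −1.17 − (−2.38) = +1.21 V; n = 2.
Balancing gives Mn2+(aq) + Mg(s) → Mn(s) + Mg2+(aq); hence Q = [Mg2+(aq)] / [Mn2+(aq)] = 0.00551 (log Q = −2.259).
By the Nernst equation, E = +1.21 − (0.0591/2)·(−2.259) = +1.277 V.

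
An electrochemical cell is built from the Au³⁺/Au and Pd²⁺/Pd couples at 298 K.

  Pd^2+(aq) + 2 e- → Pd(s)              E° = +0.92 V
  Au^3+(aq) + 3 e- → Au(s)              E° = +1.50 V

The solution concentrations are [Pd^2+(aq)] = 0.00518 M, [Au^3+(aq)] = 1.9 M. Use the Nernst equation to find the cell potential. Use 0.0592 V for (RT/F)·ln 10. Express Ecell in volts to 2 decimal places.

Au³⁺/Au is reduced (cathode, E° = +1.50 V) and Pd²⁺/Pd is oxidized (anode).
E°cell = +1.50 − (+0.92) = +0.58 V, with n = 6 electrons transferred.
Balancing gives 2 Au^3+(aq) + 3 Pd(s) → 2 Au(s) + 3 Pd^2+(aq); hence Q = [Pd^2+(aq)]^3 / [Au^3+(aq)]^2 = 3.85×10^−8 (log Q = −7.415).
By the Nernst equation, E = +0.58 − (0.0592/6)·(−7.415) = +0.65 V.

+0.65 V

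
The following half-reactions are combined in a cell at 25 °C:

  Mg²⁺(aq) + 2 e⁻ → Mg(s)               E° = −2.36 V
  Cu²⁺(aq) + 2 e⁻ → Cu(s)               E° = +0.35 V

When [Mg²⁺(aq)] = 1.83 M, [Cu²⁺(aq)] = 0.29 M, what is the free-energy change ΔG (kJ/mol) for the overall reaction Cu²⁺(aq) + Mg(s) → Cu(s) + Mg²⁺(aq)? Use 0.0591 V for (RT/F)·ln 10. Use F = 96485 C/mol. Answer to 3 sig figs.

−518 kJ/mol

With Cu²⁺/Cu reduced at the cathode, E°cell = +0.35 − (−2.36) = +2.71 V and n = 2.
The reaction quotient is [Mg²⁺(aq)] / [Cu²⁺(aq)] = 6.31; by Nernst, E = +2.71 − (0.0591/2)(0.800) = +2.6864 V.
Finally ΔG = −nFE = −(2)(96485 C/mol)(+2.6864 V) = −518 kJ/mol.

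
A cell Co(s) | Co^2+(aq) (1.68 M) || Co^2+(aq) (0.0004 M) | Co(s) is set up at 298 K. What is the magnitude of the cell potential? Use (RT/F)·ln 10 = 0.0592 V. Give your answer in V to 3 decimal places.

For a concentration cell E°cell = 0, since both electrodes use the same couple.
The compartment with the higher Co^2+(aq) concentration (1.68 M) acts as the cathode; ions are reduced there and produced at the dilute (0.0004 M) anode.
With n = 2, Ecell = −(0.0592/2)·log([dilute]/[conc]) = −(0.0592/2)·log(0.0004/1.68) = +0.107 V.

0.107 V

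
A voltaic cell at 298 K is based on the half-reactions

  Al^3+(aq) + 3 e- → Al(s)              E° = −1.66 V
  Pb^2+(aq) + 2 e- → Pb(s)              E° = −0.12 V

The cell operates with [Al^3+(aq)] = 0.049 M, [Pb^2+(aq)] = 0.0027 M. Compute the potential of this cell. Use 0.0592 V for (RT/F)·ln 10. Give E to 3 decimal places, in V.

+1.490 V

Since E°(Pb²⁺/Pb) > E°(Al³⁺/Al), Pb²⁺/Pb serves as the cathode.
The standard potential is −0.12 − (−1.66) = +1.54 V and the balanced reaction transfers n = 6 electrons.
Balancing gives 3 Pb^2+(aq) + 2 Al(s) → 3 Pb(s) + 2 Al^3+(aq); hence Q = [Al^3+(aq)]^2 / [Pb^2+(aq)]^3 = 1.22×10^5 (log Q = 5.086).
E = E° − (0.0592/n)·log Q = +1.54 − (0.0592/6)(5.086) = +1.490 V.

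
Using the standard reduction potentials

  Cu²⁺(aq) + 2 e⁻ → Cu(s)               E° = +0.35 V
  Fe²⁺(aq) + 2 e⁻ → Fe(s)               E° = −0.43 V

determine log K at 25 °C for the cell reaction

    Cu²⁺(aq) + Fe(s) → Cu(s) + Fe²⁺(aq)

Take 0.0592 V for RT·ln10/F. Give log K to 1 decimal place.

The Cu²⁺/Cu couple is reduced (cathode); E°cell = +0.35 − (−0.43) = +0.78 V with n = 2.
At equilibrium E = 0, so log K = nE°cell / 0.0592 = (2)(+0.78) / 0.0592 = 26.4.

log K = 26.4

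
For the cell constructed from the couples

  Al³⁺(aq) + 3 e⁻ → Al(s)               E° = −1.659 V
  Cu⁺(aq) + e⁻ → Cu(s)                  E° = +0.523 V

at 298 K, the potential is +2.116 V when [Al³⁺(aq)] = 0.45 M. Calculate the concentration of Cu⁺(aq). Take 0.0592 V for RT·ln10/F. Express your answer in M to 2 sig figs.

0.059 M

Cu⁺/Cu is the cathode (higher E°); E°cell = +0.523 − (−1.659) = +2.182 V with n = 3.
Since E = E° − (0.0592/n)·log Q, log Q = n(E° − E)/0.0592 = 3.345.
For 3 Cu⁺(aq) + Al(s) → 3 Cu(s) + Al³⁺(aq), the reaction quotient is Q = [Al³⁺(aq)] / [Cu⁺(aq)]^3.
Isolating [Cu⁺(aq)] in Q = 10^{3.345} yields log [Cu⁺(aq)] = −1.231, i.e. 0.059 M.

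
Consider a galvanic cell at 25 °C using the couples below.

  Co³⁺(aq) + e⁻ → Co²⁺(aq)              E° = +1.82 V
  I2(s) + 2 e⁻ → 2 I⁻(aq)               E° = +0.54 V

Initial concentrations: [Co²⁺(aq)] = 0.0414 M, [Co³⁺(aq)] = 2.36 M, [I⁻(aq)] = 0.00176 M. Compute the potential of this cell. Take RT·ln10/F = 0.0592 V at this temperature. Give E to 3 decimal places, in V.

+1.221 V

The Co³⁺/Co²⁺ couple has the more positive E°, so it is the cathode; I₂/I⁻ is the anode.
E°cell = +1.82 − (+0.54) = +1.28 V, with n = 2 electrons transferred.
The balanced reaction is 2 Co³⁺(aq) + 2 I⁻(aq) → 2 Co²⁺(aq) + I2(s), so Q = [Co²⁺(aq)]^2 / ([Co³⁺(aq)]^2·[I⁻(aq)]^2) = 99.3 and log Q = 1.997.
E = E° − (0.0592/n)·log Q = +1.28 − (0.0592/2)(1.997) = +1.221 V.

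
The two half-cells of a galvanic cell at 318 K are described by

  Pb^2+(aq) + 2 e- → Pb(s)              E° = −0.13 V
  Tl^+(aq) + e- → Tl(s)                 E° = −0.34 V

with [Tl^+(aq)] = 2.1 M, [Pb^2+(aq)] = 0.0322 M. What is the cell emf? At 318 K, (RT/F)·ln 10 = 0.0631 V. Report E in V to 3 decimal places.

+0.143 V

Pb²⁺/Pb is reduced (cathode, E° = −0.13 V) and Tl⁺/Tl is oxidized (anode).
E°cell = −0.13 − (−0.34) = +0.21 V, with n = 2 electrons transferred.
The balanced reaction is Pb^2+(aq) + 2 Tl(s) → Pb(s) + 2 Tl^+(aq), so Q = [Tl^+(aq)]^2 / [Pb^2+(aq)] = 137 and log Q = 2.137.
E = E° − (0.0631/n)·log Q = +0.21 − (0.0631/2)(2.137) = +0.143 V.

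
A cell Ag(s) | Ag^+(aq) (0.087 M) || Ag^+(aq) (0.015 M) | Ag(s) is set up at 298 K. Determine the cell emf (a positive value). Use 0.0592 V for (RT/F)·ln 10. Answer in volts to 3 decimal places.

For a concentration cell E°cell = 0, since both electrodes use the same couple.
The compartment with the higher Ag^+(aq) concentration (0.087 M) acts as the cathode; ions are reduced there and produced at the dilute (0.015 M) anode.
With n = 1, Ecell = −(0.0592/1)·log([dilute]/[conc]) = −(0.0592/1)·log(0.015/0.087) = +0.045 V.

0.045 V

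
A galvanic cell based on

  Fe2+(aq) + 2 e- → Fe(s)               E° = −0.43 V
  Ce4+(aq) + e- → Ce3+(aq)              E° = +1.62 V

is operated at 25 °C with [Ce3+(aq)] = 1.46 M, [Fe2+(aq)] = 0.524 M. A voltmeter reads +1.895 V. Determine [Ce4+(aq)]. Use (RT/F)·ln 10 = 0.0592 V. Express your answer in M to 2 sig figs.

0.0025 M

The Ce⁴⁺/Ce³⁺ couple has the larger reduction potential, so it is the cathode: E°cell = +1.62 − (−0.43) = +2.05 V and n = 2.
Since E = E° − (0.0592/n)·log Q, log Q = n(E° − E)/0.0592 = 5.236.
For 2 Ce4+(aq) + Fe(s) → 2 Ce3+(aq) + Fe2+(aq), the reaction quotient is Q = ([Ce3+(aq)]^2·[Fe2+(aq)]) / [Ce4+(aq)]^2.
Isolating [Ce4+(aq)] in Q = 10^{5.236} yields log [Ce4+(aq)] = −2.594, i.e. 0.0025 M.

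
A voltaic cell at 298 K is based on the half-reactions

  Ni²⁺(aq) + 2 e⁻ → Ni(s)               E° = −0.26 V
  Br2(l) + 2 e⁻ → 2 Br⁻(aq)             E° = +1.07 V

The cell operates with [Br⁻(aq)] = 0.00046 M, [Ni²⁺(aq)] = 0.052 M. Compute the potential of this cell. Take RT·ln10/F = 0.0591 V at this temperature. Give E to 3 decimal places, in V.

+1.565 V

The Br₂/Br⁻ couple has the more positive E°, so it is the cathode; Ni²⁺/Ni is the anode.
The standard potential is +1.07 − (−0.26) = +1.33 V and the balanced reaction transfers n = 2 electrons.
The balanced reaction is Br2(l) + Ni(s) → 2 Br⁻(aq) + Ni²⁺(aq), so Q = [Br⁻(aq)]^2·[Ni²⁺(aq)] = 1.1×10^−8 and log Q = −7.958.
By the Nernst equation, E = +1.33 − (0.0591/2)·(−7.958) = +1.565 V.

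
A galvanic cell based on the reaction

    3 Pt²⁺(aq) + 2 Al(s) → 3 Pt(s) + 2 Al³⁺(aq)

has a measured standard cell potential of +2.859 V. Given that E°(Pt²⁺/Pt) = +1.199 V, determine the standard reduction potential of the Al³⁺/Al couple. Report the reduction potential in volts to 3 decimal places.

−1.660 V

In the reaction as written the Pt²⁺/Pt couple is reduced (cathode) and Al³⁺/Al is oxidized (anode), so E°cell = E°(Pt²⁺/Pt) − E°(Al³⁺/Al).
E°(Al³⁺/Al) = E°(cathode) − E°cell = +1.199 − (+2.859) = −1.660 V.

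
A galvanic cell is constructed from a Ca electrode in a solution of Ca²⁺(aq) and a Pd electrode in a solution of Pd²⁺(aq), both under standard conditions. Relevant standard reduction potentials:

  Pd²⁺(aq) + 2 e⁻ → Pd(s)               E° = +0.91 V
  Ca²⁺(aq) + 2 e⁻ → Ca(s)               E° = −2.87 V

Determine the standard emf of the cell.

The Pd²⁺/Pd couple has the higher E°, so Pd ion is reduced (cathode) and Ca is oxidized (anode).
E°cell = E°(cathode) − E°(anode) = +0.91 − (−2.87) = +3.78 V.

+3.78 V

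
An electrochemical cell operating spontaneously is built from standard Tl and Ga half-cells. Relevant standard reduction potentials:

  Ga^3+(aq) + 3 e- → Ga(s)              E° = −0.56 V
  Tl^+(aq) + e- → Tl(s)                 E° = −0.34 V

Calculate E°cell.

+0.22 V

Of the two couples in this cell, the one with the more positive reduction potential is reduced at the cathode: here that is Tl⁺/Tl (−0.34 V); Ga³⁺/Ga (−0.56 V) is the anode.
E°cell = E°(cathode) − E°(anode) = −0.34 − (−0.56) = +0.22 V.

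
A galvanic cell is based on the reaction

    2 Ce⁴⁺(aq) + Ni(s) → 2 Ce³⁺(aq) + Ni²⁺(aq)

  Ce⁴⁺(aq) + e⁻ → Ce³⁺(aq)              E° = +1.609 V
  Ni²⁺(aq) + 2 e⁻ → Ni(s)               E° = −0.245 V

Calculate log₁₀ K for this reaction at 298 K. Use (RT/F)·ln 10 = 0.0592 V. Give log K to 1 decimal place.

The Ce⁴⁺/Ce³⁺ couple is reduced (cathode); E°cell = +1.609 − (−0.245) = +1.854 V with n = 2.
At equilibrium E = 0, so log K = nE°cell / 0.0592 = (2)(+1.854) / 0.0592 = 62.6.

log K = 62.6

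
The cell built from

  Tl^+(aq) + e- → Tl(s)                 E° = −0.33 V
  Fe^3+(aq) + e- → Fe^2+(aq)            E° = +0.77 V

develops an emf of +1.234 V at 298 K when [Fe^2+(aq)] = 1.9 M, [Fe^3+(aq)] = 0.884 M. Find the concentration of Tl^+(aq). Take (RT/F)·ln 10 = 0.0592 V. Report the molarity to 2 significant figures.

Fe³⁺/Fe²⁺ is the cathode (higher E°); E°cell = +0.77 − (−0.33) = +1.10 V with n = 1.
Since E = E° − (0.0592/n)·log Q, log Q = n(E° − E)/0.0592 = −2.264.
For Fe^3+(aq) + Tl(s) → Fe^2+(aq) + Tl^+(aq), the reaction quotient is Q = ([Fe^2+(aq)]·[Tl^+(aq)]) / [Fe^3+(aq)].
Isolating [Tl^+(aq)] in Q = 10^{−2.264} yields log [Tl^+(aq)] = −2.596, i.e. 0.0025 M.

0.0025 M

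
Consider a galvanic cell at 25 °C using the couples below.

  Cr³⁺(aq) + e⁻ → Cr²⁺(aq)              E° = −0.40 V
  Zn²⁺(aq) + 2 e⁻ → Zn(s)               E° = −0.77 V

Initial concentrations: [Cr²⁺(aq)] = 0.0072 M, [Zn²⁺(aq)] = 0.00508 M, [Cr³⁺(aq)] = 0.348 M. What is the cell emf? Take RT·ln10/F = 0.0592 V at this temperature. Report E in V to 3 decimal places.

+0.538 V

Since E°(Cr³⁺/Cr²⁺) > E°(Zn²⁺/Zn), Cr³⁺/Cr²⁺ serves as the cathode.
E°cell = E°cat − E°an = −0.40 − (−0.77) = +0.37 V; n = 2.
The balanced reaction is 2 Cr³⁺(aq) + Zn(s) → 2 Cr²⁺(aq) + Zn²⁺(aq), so Q = ([Cr²⁺(aq)]^2·[Zn²⁺(aq)]) / [Cr³⁺(aq)]^2 = 2.17×10^−6 and log Q = −5.663.
E = E° − (0.0592/n)·log Q = +0.37 − (0.0592/2)(−5.663) = +0.538 V.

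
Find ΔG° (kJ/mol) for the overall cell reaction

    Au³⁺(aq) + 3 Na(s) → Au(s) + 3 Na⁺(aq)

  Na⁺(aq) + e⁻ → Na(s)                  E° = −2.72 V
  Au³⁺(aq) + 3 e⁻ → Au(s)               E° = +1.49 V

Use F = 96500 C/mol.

In the reaction as written Au³⁺(aq) is reduced, so the Au³⁺/Au couple is the cathode and Na⁺/Na is the anode.
E°cell = +1.49 − (−2.72) = +4.21 V; balancing electrons gives n = 3.
ΔG° = −nFE°cell = −(3)(96500)(+4.21) J/mol = −1219 kJ/mol.

−1219 kJ/mol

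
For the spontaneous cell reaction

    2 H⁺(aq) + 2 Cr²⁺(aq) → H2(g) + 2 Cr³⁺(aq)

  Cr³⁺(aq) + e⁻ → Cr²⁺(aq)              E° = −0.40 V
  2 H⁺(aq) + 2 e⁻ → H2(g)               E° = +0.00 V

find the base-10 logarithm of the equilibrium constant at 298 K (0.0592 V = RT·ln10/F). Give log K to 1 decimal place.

The 2H⁺/H₂ couple is reduced (cathode); E°cell = +0.00 − (−0.40) = +0.40 V with n = 2.
At equilibrium E = 0, so log K = nE°cell / 0.0592 = (2)(+0.40) / 0.0592 = 13.5.

log K = 13.5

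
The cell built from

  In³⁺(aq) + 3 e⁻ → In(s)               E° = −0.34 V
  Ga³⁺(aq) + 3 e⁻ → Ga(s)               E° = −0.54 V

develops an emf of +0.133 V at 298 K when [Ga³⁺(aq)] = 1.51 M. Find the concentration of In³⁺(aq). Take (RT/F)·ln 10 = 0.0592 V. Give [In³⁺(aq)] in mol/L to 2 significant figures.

The In³⁺/In couple has the larger reduction potential, so it is the cathode: E°cell = −0.34 − (−0.54) = +0.20 V and n = 3.
Since E = E° − (0.0592/n)·log Q, log Q = n(E° − E)/0.0592 = 3.395.
For In³⁺(aq) + Ga(s) → In(s) + Ga³⁺(aq), the reaction quotient is Q = [Ga³⁺(aq)] / [In³⁺(aq)].
Solving for the unknown gives log [In³⁺(aq)] = −3.216, so [In³⁺(aq)] ≈ 0.00061 M.

0.00061 M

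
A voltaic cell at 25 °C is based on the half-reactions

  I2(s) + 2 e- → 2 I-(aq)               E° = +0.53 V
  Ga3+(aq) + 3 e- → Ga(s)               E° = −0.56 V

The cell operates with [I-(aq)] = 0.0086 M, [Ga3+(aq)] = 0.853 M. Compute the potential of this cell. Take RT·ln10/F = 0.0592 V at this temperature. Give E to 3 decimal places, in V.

Since E°(I₂/I⁻) > E°(Ga³⁺/Ga), I₂/I⁻ serves as the cathode.
The standard potential is +0.53 − (−0.56) = +1.09 V and the balanced reaction transfers n = 6 electrons.
For the overall reaction 3 I2(s) + 2 Ga(s) → 6 I-(aq) + 2 Ga3+(aq), Q = [I-(aq)]^6·[Ga3+(aq)]^2 = 2.94×10^−13, giving log Q = −12.531.
Applying E = E° − (RT ln10/nF)·log Q gives +1.09 − (0.0592/6)(−12.531) = +1.214 V.

+1.214 V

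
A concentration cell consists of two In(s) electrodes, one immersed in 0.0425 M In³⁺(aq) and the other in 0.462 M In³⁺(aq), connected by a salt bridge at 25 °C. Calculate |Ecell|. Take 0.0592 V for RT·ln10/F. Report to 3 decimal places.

For a concentration cell E°cell = 0, since both electrodes use the same couple.
The compartment with the higher In³⁺(aq) concentration (0.462 M) acts as the cathode; ions are reduced there and produced at the dilute (0.0425 M) anode.
With n = 3, Ecell = −(0.0592/3)·log([dilute]/[conc]) = −(0.0592/3)·log(0.0425/0.462) = +0.020 V.

0.020 V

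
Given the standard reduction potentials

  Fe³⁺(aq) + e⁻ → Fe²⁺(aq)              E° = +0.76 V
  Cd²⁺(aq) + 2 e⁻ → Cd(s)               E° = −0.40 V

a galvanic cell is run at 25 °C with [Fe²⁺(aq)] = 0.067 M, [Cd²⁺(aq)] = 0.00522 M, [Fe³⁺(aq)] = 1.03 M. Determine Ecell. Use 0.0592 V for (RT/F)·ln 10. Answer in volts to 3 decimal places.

The Fe³⁺/Fe²⁺ couple has the more positive E°, so it is the cathode; Cd²⁺/Cd is the anode.
E°cell = E°cat − E°an = +0.76 − (−0.40) = +1.16 V; n = 2.
For the overall reaction 2 Fe³⁺(aq) + Cd(s) → 2 Fe²⁺(aq) + Cd²⁺(aq), Q = ([Fe²⁺(aq)]^2·[Cd²⁺(aq)]) / [Fe³⁺(aq)]^2 = 2.21×10^−5, giving log Q = −4.656.
E = E° − (0.0592/n)·log Q = +1.16 − (0.0592/2)(−4.656) = +1.298 V.

+1.298 V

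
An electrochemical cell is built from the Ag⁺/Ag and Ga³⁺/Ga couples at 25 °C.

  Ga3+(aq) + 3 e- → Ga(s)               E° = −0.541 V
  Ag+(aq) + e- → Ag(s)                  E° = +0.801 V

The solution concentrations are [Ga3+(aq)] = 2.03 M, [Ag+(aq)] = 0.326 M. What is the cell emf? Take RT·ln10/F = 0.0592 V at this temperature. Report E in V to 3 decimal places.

The Ag⁺/Ag couple has the more positive E°, so it is the cathode; Ga³⁺/Ga is the anode.
E°cell = +0.801 − (−0.541) = +1.342 V, with n = 3 electrons transferred.
For the overall reaction 3 Ag+(aq) + Ga(s) → 3 Ag(s) + Ga3+(aq), Q = [Ga3+(aq)] / [Ag+(aq)]^3 = 58.6, giving log Q = 1.768.
Applying E = E° − (RT ln10/nF)·log Q gives +1.342 − (0.0592/3)(1.768) = +1.307 V.

+1.307 V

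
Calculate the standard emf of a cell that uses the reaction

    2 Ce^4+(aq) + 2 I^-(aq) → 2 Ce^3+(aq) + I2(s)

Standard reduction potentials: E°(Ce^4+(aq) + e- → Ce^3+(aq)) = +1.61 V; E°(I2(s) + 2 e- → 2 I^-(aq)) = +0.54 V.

+1.07 V

In the reaction as written, Ce^4+(aq) is reduced (cathode) and I2(s) is produced by oxidation at the anode.
E°cell = E°(cathode) − E°(anode) = +1.61 − (+0.54) = +1.07 V.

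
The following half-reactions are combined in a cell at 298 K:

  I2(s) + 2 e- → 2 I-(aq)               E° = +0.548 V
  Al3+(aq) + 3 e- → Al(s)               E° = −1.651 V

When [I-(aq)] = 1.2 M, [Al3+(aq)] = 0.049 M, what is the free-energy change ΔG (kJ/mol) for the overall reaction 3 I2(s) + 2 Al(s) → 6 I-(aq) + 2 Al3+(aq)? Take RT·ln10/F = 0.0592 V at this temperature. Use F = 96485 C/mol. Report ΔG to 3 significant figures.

E°cell = +0.548 − (−1.651) = +2.199 V; the balanced reaction transfers n = 6 electrons.
Here Q = [I-(aq)]^6·[Al3+(aq)]^2 = 0.00717 (log Q = −2.145), giving E = +2.199 − (0.0592/6)·(−2.145) = +2.2202 V.
Finally ΔG = −nFE = −(6)(96485 C/mol)(+2.2202 V) = −1290 kJ/mol.

−1290 kJ/mol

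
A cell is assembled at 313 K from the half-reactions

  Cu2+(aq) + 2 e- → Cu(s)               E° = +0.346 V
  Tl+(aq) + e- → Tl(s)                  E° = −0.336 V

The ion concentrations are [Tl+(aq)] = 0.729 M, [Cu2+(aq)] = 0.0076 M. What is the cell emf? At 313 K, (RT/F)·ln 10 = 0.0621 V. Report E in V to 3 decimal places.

The Cu²⁺/Cu couple has the more positive E°, so it is the cathode; Tl⁺/Tl is the anode.
E°cell = E°cat − E°an = +0.346 − (−0.336) = +0.682 V; n = 2.
For the overall reaction Cu2+(aq) + 2 Tl(s) → Cu(s) + 2 Tl+(aq), Q = [Tl+(aq)]^2 / [Cu2+(aq)] = 69.9, giving log Q = 1.845.
Applying E = E° − (RT ln10/nF)·log Q gives +0.682 − (0.0621/2)(1.845) = +0.625 V.

+0.625 V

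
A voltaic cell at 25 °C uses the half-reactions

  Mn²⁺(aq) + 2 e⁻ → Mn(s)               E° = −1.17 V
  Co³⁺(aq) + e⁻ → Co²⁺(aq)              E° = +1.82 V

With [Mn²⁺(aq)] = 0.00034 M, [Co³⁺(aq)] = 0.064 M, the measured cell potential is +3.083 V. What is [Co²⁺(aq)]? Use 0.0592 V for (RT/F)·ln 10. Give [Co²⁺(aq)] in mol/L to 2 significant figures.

Co³⁺/Co²⁺ is the cathode (higher E°); E°cell = +1.82 − (−1.17) = +2.99 V with n = 2.
Rearranging E = E° − (0.0592/n)·log Q gives log Q = 2(+2.99 − (+3.083))/0.0592 = −3.142.
Balancing electrons gives 2 Co³⁺(aq) + Mn(s) → 2 Co²⁺(aq) + Mn²⁺(aq); thus Q = ([Co²⁺(aq)]^2·[Mn²⁺(aq)]) / [Co³⁺(aq)]^2.
Isolating [Co²⁺(aq)] in Q = 10^{−3.142} yields log [Co²⁺(aq)] = −1.031, i.e. 0.093 M.

0.093 M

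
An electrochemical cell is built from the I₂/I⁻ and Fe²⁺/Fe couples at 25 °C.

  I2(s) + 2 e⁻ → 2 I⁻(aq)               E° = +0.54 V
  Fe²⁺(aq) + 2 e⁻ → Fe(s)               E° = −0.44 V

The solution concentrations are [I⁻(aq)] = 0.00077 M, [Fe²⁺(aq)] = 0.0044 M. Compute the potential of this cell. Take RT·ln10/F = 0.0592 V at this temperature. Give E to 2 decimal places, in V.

Since E°(I₂/I⁻) > E°(Fe²⁺/Fe), I₂/I⁻ serves as the cathode.
E°cell = E°cat − E°an = +0.54 − (−0.44) = +0.98 V; n = 2.
For the overall reaction I2(s) + Fe(s) → 2 I⁻(aq) + Fe²⁺(aq), Q = [I⁻(aq)]^2·[Fe²⁺(aq)] = 2.61×10^−9, giving log Q = −8.584.
E = E° − (0.0592/n)·log Q = +0.98 − (0.0592/2)(−8.584) = +1.23 V.

+1.23 V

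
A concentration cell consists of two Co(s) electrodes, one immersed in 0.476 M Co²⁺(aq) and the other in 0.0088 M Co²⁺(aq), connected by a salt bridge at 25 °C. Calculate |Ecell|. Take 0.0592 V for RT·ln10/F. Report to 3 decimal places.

For a concentration cell E°cell = 0, since both electrodes use the same couple.
The compartment with the higher Co²⁺(aq) concentration (0.476 M) acts as the cathode; ions are reduced there and produced at the dilute (0.0088 M) anode.
With n = 2, Ecell = −(0.0592/2)·log([dilute]/[conc]) = −(0.0592/2)·log(0.0088/0.476) = +0.051 V.

0.051 V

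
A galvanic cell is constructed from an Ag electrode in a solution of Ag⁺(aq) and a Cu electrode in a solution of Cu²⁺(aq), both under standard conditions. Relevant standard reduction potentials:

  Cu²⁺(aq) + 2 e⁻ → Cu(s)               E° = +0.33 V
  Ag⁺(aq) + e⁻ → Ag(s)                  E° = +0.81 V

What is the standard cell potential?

The Ag⁺/Ag couple has the higher E°, so Ag ion is reduced (cathode) and Cu is oxidized (anode).
E°cell = E°(cathode) − E°(anode) = +0.81 − (+0.33) = +0.48 V.

+0.48 V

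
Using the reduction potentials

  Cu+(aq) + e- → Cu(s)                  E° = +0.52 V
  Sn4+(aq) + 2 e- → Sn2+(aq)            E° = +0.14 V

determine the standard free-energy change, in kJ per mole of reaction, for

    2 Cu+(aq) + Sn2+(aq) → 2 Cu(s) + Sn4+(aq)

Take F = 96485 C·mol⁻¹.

−73.3 kJ/mol

In the reaction as written Cu+(aq) is reduced, so the Cu⁺/Cu couple is the cathode and Sn⁴⁺/Sn²⁺ is the anode.
E°cell = +0.52 − (+0.14) = +0.38 V; balancing electrons gives n = 2.
ΔG° = −nFE°cell = −(2)(96485)(+0.38) J/mol = −73.3 kJ/mol.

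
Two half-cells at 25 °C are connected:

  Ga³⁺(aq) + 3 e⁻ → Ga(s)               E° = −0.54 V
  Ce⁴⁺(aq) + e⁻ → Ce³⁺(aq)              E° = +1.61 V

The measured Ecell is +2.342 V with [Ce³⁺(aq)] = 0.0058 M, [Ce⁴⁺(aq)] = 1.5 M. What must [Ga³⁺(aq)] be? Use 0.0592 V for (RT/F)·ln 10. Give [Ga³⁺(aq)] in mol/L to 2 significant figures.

Ce⁴⁺/Ce³⁺ is the cathode (higher E°); E°cell = +1.61 − (−0.54) = +2.15 V with n = 3.
Since E = E° − (0.0592/n)·log Q, log Q = n(E° − E)/0.0592 = −9.730.
For 3 Ce⁴⁺(aq) + Ga(s) → 3 Ce³⁺(aq) + Ga³⁺(aq), the reaction quotient is Q = ([Ce³⁺(aq)]^3·[Ga³⁺(aq)]) / [Ce⁴⁺(aq)]^3.
Solving for the unknown gives log [Ga³⁺(aq)] = −2.492, so [Ga³⁺(aq)] ≈ 0.0032 M.

0.0032 M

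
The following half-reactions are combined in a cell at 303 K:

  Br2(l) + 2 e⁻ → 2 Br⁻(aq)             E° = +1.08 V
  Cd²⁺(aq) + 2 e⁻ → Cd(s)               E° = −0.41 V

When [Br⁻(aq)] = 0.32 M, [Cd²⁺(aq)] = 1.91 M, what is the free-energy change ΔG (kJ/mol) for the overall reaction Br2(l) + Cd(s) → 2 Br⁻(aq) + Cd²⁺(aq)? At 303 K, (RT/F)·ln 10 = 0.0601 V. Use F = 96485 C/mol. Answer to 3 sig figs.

−292 kJ/mol

With Br₂/Br⁻ reduced at the cathode, E°cell = +1.08 − (−0.41) = +1.49 V and n = 2.
Q = [Br⁻(aq)]^2·[Cd²⁺(aq)] = 0.196, so log Q = −0.709 and E = +1.49 − (0.0601/2)(−0.709) = +1.5113 V.
Then ΔG = −nFE = −2 × 96485 × +1.5113 J/mol = −292 kJ/mol.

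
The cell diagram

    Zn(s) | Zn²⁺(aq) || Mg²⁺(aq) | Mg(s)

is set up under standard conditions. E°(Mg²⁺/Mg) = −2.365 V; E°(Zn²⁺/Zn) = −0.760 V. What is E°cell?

−1.605 V

By convention the left-hand electrode in cell notation is the anode (oxidation) and the right-hand electrode is the cathode (reduction).
E°cell = E°(right) − E°(left) = −2.365 − (−0.760) = −1.605 V.
The negative sign shows that, as written, the cell would require an external voltage to drive the reaction.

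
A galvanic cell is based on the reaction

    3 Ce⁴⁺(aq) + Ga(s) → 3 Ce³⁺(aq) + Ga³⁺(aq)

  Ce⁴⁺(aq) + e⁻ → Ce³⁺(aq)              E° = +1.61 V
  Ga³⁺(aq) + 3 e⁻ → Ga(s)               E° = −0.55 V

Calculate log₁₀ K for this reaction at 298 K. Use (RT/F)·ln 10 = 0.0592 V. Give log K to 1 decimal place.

The Ce⁴⁺/Ce³⁺ couple is reduced (cathode); E°cell = +1.61 − (−0.55) = +2.16 V with n = 3.
At equilibrium E = 0, so log K = nE°cell / 0.0592 = (3)(+2.16) / 0.0592 = 109.5.

log K = 109.5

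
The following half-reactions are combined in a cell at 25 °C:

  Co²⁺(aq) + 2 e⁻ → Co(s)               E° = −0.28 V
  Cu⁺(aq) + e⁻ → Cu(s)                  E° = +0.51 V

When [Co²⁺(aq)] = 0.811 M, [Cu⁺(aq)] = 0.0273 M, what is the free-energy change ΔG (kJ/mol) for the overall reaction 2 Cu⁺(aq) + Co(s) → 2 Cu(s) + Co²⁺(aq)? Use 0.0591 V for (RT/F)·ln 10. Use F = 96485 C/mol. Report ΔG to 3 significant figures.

−135 kJ/mol

With Cu⁺/Cu reduced at the cathode, E°cell = +0.51 − (−0.28) = +0.79 V and n = 2.
Q = [Co²⁺(aq)] / [Cu⁺(aq)]^2 = 1.09×10^3, so log Q = 3.037 and E = +0.79 − (0.0591/2)(3.037) = +0.7003 V.
Finally ΔG = −nFE = −(2)(96485 C/mol)(+0.7003 V) = −135 kJ/mol.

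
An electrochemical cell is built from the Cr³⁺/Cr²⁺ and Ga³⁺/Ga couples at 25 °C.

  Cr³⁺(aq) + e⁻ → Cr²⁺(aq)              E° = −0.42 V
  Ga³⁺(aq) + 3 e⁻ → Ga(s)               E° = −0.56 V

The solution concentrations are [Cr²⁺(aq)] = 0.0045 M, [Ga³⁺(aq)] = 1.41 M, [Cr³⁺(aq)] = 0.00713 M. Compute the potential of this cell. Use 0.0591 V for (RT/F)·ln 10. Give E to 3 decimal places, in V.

+0.149 V

Since E°(Cr³⁺/Cr²⁺) > E°(Ga³⁺/Ga), Cr³⁺/Cr²⁺ serves as the cathode.
The standard potential is −0.42 − (−0.56) = +0.14 V and the balanced reaction transfers n = 3 electrons.
For the overall reaction 3 Cr³⁺(aq) + Ga(s) → 3 Cr²⁺(aq) + Ga³⁺(aq), Q = ([Cr²⁺(aq)]^3·[Ga³⁺(aq)]) / [Cr³⁺(aq)]^3 = 0.354, giving log Q = −0.450.
By the Nernst equation, E = +0.14 − (0.0591/3)·(−0.450) = +0.149 V.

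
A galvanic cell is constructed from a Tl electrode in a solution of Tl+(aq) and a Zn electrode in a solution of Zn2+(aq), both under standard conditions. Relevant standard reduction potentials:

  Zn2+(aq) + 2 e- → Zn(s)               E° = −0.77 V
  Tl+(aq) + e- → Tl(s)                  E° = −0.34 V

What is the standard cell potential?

The Tl⁺/Tl couple has the higher E°, so Tl ion is reduced (cathode) and Zn is oxidized (anode).
E°cell = E°(cathode) − E°(anode) = −0.34 − (−0.77) = +0.43 V.

+0.43 V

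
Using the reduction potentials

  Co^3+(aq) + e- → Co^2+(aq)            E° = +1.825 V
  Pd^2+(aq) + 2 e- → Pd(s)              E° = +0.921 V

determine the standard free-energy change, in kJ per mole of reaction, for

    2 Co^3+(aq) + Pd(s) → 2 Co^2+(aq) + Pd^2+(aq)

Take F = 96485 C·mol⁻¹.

In the reaction as written Co^3+(aq) is reduced, so the Co³⁺/Co²⁺ couple is the cathode and Pd²⁺/Pd is the anode.
E°cell = +1.825 − (+0.921) = +0.904 V; balancing electrons gives n = 2.
ΔG° = −nFE°cell = −(2)(96485)(+0.904) J/mol = −174 kJ/mol.

−174 kJ/mol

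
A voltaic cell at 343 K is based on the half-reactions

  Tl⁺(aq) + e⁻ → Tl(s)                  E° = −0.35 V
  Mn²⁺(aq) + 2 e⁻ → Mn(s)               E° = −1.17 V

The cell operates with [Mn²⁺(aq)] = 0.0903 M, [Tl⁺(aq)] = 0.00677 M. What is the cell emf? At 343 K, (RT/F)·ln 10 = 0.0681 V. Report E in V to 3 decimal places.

+0.708 V

Since E°(Tl⁺/Tl) > E°(Mn²⁺/Mn), Tl⁺/Tl serves as the cathode.
E°cell = −0.35 − (−1.17) = +0.82 V, with n = 2 electrons transferred.
Balancing gives 2 Tl⁺(aq) + Mn(s) → 2 Tl(s) + Mn²⁺(aq); hence Q = [Mn²⁺(aq)] / [Tl⁺(aq)]^2 = 1.97×10^3 (log Q = 3.295).
E = E° − (0.0681/n)·log Q = +0.82 − (0.0681/2)(3.295) = +0.708 V.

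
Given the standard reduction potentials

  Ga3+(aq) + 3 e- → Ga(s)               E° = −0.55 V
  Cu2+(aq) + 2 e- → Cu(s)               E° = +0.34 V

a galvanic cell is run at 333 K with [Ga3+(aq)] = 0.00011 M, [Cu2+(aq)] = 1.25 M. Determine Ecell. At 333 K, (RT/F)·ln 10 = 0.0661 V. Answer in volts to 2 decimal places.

+0.98 V

Since E°(Cu²⁺/Cu) > E°(Ga³⁺/Ga), Cu²⁺/Cu serves as the cathode.
The standard potential is +0.34 − (−0.55) = +0.89 V and the balanced reaction transfers n = 6 electrons.
The balanced reaction is 3 Cu2+(aq) + 2 Ga(s) → 3 Cu(s) + 2 Ga3+(aq), so Q = [Ga3+(aq)]^2 / [Cu2+(aq)]^3 = 6.2×10^−9 and log Q = −8.208.
Applying E = E° − (RT ln10/nF)·log Q gives +0.89 − (0.0661/6)(−8.208) = +0.98 V.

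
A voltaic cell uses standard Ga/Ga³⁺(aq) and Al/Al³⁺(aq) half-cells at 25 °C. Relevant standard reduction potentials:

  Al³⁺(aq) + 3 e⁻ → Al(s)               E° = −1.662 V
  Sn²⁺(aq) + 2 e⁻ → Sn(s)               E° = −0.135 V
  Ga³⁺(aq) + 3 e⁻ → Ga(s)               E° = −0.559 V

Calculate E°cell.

+1.103 V

Of the two couples in this cell, the one with the more positive reduction potential is reduced at the cathode: here that is Ga³⁺/Ga (−0.559 V); Al³⁺/Al (−1.662 V) is the anode.
E°cell = E°(cathode) − E°(anode) = −0.559 − (−1.662) = +1.103 V.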